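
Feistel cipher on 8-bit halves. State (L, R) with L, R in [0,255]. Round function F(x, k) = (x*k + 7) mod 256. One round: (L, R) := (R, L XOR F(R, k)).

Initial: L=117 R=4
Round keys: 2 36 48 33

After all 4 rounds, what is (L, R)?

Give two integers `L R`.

Answer: 109 63

Derivation:
Round 1 (k=2): L=4 R=122
Round 2 (k=36): L=122 R=43
Round 3 (k=48): L=43 R=109
Round 4 (k=33): L=109 R=63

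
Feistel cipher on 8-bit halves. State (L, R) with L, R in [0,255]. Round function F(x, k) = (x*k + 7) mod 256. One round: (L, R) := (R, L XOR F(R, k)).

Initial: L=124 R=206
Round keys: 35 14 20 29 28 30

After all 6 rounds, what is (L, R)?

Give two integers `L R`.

Round 1 (k=35): L=206 R=77
Round 2 (k=14): L=77 R=243
Round 3 (k=20): L=243 R=78
Round 4 (k=29): L=78 R=46
Round 5 (k=28): L=46 R=65
Round 6 (k=30): L=65 R=139

Answer: 65 139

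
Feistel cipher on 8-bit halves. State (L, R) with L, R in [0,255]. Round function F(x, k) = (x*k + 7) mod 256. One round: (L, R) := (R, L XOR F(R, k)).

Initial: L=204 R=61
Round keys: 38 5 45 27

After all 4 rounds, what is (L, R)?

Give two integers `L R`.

Round 1 (k=38): L=61 R=217
Round 2 (k=5): L=217 R=121
Round 3 (k=45): L=121 R=149
Round 4 (k=27): L=149 R=199

Answer: 149 199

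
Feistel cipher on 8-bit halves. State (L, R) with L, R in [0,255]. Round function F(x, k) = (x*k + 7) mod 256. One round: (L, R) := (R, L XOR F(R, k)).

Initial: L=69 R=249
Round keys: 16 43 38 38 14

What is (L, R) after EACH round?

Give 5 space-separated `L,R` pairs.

Round 1 (k=16): L=249 R=210
Round 2 (k=43): L=210 R=180
Round 3 (k=38): L=180 R=109
Round 4 (k=38): L=109 R=129
Round 5 (k=14): L=129 R=120

Answer: 249,210 210,180 180,109 109,129 129,120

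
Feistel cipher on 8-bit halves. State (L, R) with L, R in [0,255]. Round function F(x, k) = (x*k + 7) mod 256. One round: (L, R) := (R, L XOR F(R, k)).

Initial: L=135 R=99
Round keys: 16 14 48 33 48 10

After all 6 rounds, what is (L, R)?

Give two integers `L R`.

Round 1 (k=16): L=99 R=176
Round 2 (k=14): L=176 R=196
Round 3 (k=48): L=196 R=119
Round 4 (k=33): L=119 R=154
Round 5 (k=48): L=154 R=144
Round 6 (k=10): L=144 R=61

Answer: 144 61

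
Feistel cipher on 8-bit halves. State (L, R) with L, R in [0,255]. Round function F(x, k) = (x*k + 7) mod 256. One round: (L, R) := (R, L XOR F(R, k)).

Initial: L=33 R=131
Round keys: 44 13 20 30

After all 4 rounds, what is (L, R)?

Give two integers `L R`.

Round 1 (k=44): L=131 R=170
Round 2 (k=13): L=170 R=42
Round 3 (k=20): L=42 R=229
Round 4 (k=30): L=229 R=247

Answer: 229 247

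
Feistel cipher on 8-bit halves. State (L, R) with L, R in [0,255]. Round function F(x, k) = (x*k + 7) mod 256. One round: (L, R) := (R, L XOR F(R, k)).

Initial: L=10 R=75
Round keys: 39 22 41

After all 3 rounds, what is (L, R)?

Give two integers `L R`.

Round 1 (k=39): L=75 R=126
Round 2 (k=22): L=126 R=144
Round 3 (k=41): L=144 R=105

Answer: 144 105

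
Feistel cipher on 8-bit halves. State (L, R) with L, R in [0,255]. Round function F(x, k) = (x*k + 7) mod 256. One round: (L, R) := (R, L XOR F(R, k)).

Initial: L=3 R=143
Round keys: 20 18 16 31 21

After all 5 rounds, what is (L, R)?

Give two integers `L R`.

Round 1 (k=20): L=143 R=48
Round 2 (k=18): L=48 R=232
Round 3 (k=16): L=232 R=183
Round 4 (k=31): L=183 R=216
Round 5 (k=21): L=216 R=8

Answer: 216 8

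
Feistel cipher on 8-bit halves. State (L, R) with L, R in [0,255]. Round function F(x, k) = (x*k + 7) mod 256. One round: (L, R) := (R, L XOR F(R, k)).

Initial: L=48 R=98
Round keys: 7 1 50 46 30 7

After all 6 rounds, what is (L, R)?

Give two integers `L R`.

Round 1 (k=7): L=98 R=133
Round 2 (k=1): L=133 R=238
Round 3 (k=50): L=238 R=6
Round 4 (k=46): L=6 R=245
Round 5 (k=30): L=245 R=187
Round 6 (k=7): L=187 R=209

Answer: 187 209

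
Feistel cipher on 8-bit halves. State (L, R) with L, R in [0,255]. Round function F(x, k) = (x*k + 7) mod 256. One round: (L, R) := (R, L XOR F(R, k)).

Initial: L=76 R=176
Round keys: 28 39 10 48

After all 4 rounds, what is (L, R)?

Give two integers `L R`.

Answer: 36 195

Derivation:
Round 1 (k=28): L=176 R=11
Round 2 (k=39): L=11 R=4
Round 3 (k=10): L=4 R=36
Round 4 (k=48): L=36 R=195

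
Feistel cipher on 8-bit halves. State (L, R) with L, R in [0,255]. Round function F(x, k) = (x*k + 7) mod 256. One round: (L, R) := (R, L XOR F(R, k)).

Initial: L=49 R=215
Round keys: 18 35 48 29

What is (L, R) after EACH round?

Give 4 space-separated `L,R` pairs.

Answer: 215,20 20,20 20,211 211,250

Derivation:
Round 1 (k=18): L=215 R=20
Round 2 (k=35): L=20 R=20
Round 3 (k=48): L=20 R=211
Round 4 (k=29): L=211 R=250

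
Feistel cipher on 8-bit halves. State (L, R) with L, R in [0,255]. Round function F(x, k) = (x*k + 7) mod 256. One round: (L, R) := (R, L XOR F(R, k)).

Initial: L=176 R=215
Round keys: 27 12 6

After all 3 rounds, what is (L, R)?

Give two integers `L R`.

Round 1 (k=27): L=215 R=4
Round 2 (k=12): L=4 R=224
Round 3 (k=6): L=224 R=67

Answer: 224 67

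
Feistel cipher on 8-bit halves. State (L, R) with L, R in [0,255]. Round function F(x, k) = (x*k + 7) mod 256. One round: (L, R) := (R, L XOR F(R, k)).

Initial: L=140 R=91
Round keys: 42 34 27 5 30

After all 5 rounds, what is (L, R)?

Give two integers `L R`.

Round 1 (k=42): L=91 R=121
Round 2 (k=34): L=121 R=66
Round 3 (k=27): L=66 R=132
Round 4 (k=5): L=132 R=217
Round 5 (k=30): L=217 R=241

Answer: 217 241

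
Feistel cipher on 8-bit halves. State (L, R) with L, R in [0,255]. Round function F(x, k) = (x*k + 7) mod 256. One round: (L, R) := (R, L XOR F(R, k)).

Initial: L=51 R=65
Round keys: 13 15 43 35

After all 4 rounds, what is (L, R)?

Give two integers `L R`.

Round 1 (k=13): L=65 R=103
Round 2 (k=15): L=103 R=81
Round 3 (k=43): L=81 R=197
Round 4 (k=35): L=197 R=167

Answer: 197 167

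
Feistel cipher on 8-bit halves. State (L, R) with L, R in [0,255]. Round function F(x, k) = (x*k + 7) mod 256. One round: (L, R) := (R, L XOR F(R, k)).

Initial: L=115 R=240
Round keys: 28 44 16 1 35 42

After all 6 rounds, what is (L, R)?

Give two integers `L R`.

Round 1 (k=28): L=240 R=52
Round 2 (k=44): L=52 R=7
Round 3 (k=16): L=7 R=67
Round 4 (k=1): L=67 R=77
Round 5 (k=35): L=77 R=205
Round 6 (k=42): L=205 R=228

Answer: 205 228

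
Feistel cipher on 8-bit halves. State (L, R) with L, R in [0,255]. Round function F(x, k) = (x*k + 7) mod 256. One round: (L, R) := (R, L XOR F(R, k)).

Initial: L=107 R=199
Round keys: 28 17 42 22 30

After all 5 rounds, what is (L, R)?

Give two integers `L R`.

Round 1 (k=28): L=199 R=160
Round 2 (k=17): L=160 R=96
Round 3 (k=42): L=96 R=103
Round 4 (k=22): L=103 R=129
Round 5 (k=30): L=129 R=66

Answer: 129 66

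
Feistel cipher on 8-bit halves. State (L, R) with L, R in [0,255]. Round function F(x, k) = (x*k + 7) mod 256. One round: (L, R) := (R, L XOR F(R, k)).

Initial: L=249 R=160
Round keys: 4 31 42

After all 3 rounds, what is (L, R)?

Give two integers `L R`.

Answer: 233 63

Derivation:
Round 1 (k=4): L=160 R=126
Round 2 (k=31): L=126 R=233
Round 3 (k=42): L=233 R=63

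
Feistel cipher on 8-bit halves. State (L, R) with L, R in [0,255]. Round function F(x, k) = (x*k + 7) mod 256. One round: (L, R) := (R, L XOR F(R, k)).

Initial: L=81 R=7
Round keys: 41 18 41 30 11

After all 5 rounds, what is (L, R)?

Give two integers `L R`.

Round 1 (k=41): L=7 R=119
Round 2 (k=18): L=119 R=98
Round 3 (k=41): L=98 R=206
Round 4 (k=30): L=206 R=73
Round 5 (k=11): L=73 R=228

Answer: 73 228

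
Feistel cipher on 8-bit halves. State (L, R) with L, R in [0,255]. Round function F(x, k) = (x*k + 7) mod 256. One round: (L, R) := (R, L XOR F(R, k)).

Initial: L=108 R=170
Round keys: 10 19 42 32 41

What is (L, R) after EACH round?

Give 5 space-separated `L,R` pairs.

Round 1 (k=10): L=170 R=199
Round 2 (k=19): L=199 R=102
Round 3 (k=42): L=102 R=4
Round 4 (k=32): L=4 R=225
Round 5 (k=41): L=225 R=20

Answer: 170,199 199,102 102,4 4,225 225,20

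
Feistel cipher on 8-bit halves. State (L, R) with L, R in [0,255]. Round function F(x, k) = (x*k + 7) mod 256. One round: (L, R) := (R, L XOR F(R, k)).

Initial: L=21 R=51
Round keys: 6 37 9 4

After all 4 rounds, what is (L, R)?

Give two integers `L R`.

Answer: 251 163

Derivation:
Round 1 (k=6): L=51 R=44
Round 2 (k=37): L=44 R=80
Round 3 (k=9): L=80 R=251
Round 4 (k=4): L=251 R=163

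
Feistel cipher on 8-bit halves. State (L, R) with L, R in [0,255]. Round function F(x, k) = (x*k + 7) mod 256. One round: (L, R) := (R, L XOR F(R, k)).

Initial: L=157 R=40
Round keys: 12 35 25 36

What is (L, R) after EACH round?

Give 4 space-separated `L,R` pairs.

Answer: 40,122 122,157 157,38 38,194

Derivation:
Round 1 (k=12): L=40 R=122
Round 2 (k=35): L=122 R=157
Round 3 (k=25): L=157 R=38
Round 4 (k=36): L=38 R=194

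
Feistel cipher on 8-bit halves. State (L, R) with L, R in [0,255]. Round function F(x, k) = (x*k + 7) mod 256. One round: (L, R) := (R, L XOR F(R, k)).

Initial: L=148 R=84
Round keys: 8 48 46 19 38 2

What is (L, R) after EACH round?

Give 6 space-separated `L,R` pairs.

Answer: 84,51 51,195 195,34 34,78 78,185 185,55

Derivation:
Round 1 (k=8): L=84 R=51
Round 2 (k=48): L=51 R=195
Round 3 (k=46): L=195 R=34
Round 4 (k=19): L=34 R=78
Round 5 (k=38): L=78 R=185
Round 6 (k=2): L=185 R=55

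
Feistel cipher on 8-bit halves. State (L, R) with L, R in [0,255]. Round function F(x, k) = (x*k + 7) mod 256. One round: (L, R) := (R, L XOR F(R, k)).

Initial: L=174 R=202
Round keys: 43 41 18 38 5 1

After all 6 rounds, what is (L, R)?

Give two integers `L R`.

Round 1 (k=43): L=202 R=91
Round 2 (k=41): L=91 R=80
Round 3 (k=18): L=80 R=252
Round 4 (k=38): L=252 R=63
Round 5 (k=5): L=63 R=190
Round 6 (k=1): L=190 R=250

Answer: 190 250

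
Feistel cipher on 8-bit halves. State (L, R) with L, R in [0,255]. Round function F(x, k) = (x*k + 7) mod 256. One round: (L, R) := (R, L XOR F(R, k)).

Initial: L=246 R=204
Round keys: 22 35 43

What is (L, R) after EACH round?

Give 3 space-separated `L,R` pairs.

Round 1 (k=22): L=204 R=121
Round 2 (k=35): L=121 R=94
Round 3 (k=43): L=94 R=168

Answer: 204,121 121,94 94,168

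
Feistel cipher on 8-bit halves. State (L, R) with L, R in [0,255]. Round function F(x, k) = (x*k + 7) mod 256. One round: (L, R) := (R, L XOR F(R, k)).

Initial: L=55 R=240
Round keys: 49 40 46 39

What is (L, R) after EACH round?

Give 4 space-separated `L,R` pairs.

Answer: 240,192 192,247 247,169 169,49

Derivation:
Round 1 (k=49): L=240 R=192
Round 2 (k=40): L=192 R=247
Round 3 (k=46): L=247 R=169
Round 4 (k=39): L=169 R=49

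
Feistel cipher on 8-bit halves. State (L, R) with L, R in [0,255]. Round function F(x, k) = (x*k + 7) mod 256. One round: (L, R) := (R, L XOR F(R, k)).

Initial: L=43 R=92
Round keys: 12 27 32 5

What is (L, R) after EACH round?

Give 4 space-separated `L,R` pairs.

Answer: 92,124 124,71 71,155 155,73

Derivation:
Round 1 (k=12): L=92 R=124
Round 2 (k=27): L=124 R=71
Round 3 (k=32): L=71 R=155
Round 4 (k=5): L=155 R=73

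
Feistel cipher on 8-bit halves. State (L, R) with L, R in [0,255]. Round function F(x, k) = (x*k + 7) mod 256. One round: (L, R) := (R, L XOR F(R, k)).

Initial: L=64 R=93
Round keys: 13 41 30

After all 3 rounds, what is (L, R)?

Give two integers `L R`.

Answer: 218 19

Derivation:
Round 1 (k=13): L=93 R=128
Round 2 (k=41): L=128 R=218
Round 3 (k=30): L=218 R=19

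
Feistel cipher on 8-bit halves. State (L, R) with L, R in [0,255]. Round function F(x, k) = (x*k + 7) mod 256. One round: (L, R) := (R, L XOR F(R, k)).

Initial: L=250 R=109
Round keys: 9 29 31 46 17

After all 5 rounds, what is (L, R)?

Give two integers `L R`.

Answer: 221 93

Derivation:
Round 1 (k=9): L=109 R=38
Round 2 (k=29): L=38 R=56
Round 3 (k=31): L=56 R=233
Round 4 (k=46): L=233 R=221
Round 5 (k=17): L=221 R=93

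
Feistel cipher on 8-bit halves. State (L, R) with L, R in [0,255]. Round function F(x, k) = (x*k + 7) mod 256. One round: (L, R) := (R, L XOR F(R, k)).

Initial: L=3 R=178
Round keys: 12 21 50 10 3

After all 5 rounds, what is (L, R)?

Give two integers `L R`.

Round 1 (k=12): L=178 R=92
Round 2 (k=21): L=92 R=33
Round 3 (k=50): L=33 R=37
Round 4 (k=10): L=37 R=88
Round 5 (k=3): L=88 R=42

Answer: 88 42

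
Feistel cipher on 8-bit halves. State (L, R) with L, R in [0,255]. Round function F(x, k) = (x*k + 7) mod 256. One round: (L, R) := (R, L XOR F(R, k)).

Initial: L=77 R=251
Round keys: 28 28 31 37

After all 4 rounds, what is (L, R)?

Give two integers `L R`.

Round 1 (k=28): L=251 R=54
Round 2 (k=28): L=54 R=20
Round 3 (k=31): L=20 R=69
Round 4 (k=37): L=69 R=20

Answer: 69 20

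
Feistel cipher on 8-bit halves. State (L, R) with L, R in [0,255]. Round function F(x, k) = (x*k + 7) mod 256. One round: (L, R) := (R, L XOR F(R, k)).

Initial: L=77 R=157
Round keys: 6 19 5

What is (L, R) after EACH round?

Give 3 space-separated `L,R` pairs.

Answer: 157,248 248,242 242,57

Derivation:
Round 1 (k=6): L=157 R=248
Round 2 (k=19): L=248 R=242
Round 3 (k=5): L=242 R=57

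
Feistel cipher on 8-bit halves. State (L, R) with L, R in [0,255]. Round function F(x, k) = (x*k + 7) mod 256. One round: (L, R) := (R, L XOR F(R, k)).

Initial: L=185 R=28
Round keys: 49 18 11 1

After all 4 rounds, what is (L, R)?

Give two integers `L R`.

Answer: 206 146

Derivation:
Round 1 (k=49): L=28 R=218
Round 2 (k=18): L=218 R=71
Round 3 (k=11): L=71 R=206
Round 4 (k=1): L=206 R=146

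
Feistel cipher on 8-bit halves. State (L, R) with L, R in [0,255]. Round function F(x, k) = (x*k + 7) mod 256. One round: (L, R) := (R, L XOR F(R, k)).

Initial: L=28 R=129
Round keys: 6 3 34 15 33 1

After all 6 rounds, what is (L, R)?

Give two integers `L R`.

Round 1 (k=6): L=129 R=17
Round 2 (k=3): L=17 R=187
Round 3 (k=34): L=187 R=204
Round 4 (k=15): L=204 R=64
Round 5 (k=33): L=64 R=139
Round 6 (k=1): L=139 R=210

Answer: 139 210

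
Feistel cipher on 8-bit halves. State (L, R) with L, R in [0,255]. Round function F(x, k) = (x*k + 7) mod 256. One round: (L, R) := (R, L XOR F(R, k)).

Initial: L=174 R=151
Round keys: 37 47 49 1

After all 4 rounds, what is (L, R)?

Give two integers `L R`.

Answer: 255 194

Derivation:
Round 1 (k=37): L=151 R=116
Round 2 (k=47): L=116 R=196
Round 3 (k=49): L=196 R=255
Round 4 (k=1): L=255 R=194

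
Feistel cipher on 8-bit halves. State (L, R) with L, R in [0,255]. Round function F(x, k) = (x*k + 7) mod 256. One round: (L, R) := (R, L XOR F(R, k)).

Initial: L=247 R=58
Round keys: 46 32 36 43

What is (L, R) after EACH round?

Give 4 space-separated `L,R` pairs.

Round 1 (k=46): L=58 R=132
Round 2 (k=32): L=132 R=189
Round 3 (k=36): L=189 R=31
Round 4 (k=43): L=31 R=129

Answer: 58,132 132,189 189,31 31,129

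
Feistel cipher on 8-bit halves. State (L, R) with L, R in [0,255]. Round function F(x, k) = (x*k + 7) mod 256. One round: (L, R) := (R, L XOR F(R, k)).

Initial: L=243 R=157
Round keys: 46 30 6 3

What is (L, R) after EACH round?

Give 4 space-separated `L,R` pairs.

Round 1 (k=46): L=157 R=206
Round 2 (k=30): L=206 R=182
Round 3 (k=6): L=182 R=133
Round 4 (k=3): L=133 R=32

Answer: 157,206 206,182 182,133 133,32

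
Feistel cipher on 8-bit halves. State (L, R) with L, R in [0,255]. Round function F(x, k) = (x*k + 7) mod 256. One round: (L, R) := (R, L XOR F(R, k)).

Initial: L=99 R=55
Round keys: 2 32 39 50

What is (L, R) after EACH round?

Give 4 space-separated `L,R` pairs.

Answer: 55,22 22,240 240,129 129,201

Derivation:
Round 1 (k=2): L=55 R=22
Round 2 (k=32): L=22 R=240
Round 3 (k=39): L=240 R=129
Round 4 (k=50): L=129 R=201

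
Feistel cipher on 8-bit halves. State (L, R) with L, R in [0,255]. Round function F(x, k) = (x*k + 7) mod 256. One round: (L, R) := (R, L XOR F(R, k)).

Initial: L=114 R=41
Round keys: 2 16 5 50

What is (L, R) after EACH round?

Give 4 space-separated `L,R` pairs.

Answer: 41,43 43,158 158,54 54,13

Derivation:
Round 1 (k=2): L=41 R=43
Round 2 (k=16): L=43 R=158
Round 3 (k=5): L=158 R=54
Round 4 (k=50): L=54 R=13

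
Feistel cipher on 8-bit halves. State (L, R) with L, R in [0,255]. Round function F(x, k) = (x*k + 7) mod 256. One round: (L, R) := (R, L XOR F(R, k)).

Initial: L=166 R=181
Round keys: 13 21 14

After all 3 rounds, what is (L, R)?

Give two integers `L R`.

Round 1 (k=13): L=181 R=158
Round 2 (k=21): L=158 R=72
Round 3 (k=14): L=72 R=105

Answer: 72 105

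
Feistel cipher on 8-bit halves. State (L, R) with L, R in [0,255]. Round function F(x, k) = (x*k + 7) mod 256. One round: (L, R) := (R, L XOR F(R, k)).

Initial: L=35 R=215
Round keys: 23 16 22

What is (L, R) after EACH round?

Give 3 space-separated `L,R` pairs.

Round 1 (k=23): L=215 R=123
Round 2 (k=16): L=123 R=96
Round 3 (k=22): L=96 R=60

Answer: 215,123 123,96 96,60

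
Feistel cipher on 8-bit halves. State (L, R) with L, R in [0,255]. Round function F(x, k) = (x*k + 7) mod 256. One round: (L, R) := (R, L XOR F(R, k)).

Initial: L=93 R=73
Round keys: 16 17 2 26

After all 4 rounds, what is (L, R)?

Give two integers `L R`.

Answer: 189 1

Derivation:
Round 1 (k=16): L=73 R=202
Round 2 (k=17): L=202 R=56
Round 3 (k=2): L=56 R=189
Round 4 (k=26): L=189 R=1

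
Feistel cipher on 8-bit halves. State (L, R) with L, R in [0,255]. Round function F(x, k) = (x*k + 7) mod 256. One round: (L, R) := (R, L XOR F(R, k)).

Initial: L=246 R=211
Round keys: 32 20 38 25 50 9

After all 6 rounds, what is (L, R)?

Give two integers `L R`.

Answer: 199 179

Derivation:
Round 1 (k=32): L=211 R=145
Round 2 (k=20): L=145 R=136
Round 3 (k=38): L=136 R=166
Round 4 (k=25): L=166 R=181
Round 5 (k=50): L=181 R=199
Round 6 (k=9): L=199 R=179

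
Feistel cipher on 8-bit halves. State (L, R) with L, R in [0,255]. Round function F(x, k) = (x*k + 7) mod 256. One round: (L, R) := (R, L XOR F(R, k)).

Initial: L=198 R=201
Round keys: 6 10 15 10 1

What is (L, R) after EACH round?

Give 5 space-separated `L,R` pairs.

Answer: 201,123 123,28 28,208 208,59 59,146

Derivation:
Round 1 (k=6): L=201 R=123
Round 2 (k=10): L=123 R=28
Round 3 (k=15): L=28 R=208
Round 4 (k=10): L=208 R=59
Round 5 (k=1): L=59 R=146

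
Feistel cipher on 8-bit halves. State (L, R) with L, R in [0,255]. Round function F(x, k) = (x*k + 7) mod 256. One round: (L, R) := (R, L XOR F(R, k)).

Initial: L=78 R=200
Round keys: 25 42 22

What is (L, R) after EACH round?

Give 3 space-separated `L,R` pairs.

Answer: 200,193 193,121 121,172

Derivation:
Round 1 (k=25): L=200 R=193
Round 2 (k=42): L=193 R=121
Round 3 (k=22): L=121 R=172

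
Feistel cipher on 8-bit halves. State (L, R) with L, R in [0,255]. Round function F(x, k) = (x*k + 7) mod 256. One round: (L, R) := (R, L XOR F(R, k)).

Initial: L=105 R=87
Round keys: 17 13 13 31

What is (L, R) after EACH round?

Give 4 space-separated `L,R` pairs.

Answer: 87,167 167,213 213,127 127,189

Derivation:
Round 1 (k=17): L=87 R=167
Round 2 (k=13): L=167 R=213
Round 3 (k=13): L=213 R=127
Round 4 (k=31): L=127 R=189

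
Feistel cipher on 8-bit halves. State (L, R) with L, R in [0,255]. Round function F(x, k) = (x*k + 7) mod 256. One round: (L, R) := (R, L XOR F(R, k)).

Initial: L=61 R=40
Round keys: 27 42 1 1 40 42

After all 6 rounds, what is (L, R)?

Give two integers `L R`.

Answer: 159 17

Derivation:
Round 1 (k=27): L=40 R=2
Round 2 (k=42): L=2 R=115
Round 3 (k=1): L=115 R=120
Round 4 (k=1): L=120 R=12
Round 5 (k=40): L=12 R=159
Round 6 (k=42): L=159 R=17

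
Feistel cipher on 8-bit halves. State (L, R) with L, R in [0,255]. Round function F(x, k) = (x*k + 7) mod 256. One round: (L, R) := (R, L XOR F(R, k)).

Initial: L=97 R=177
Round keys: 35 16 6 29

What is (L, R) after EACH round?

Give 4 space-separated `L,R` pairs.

Round 1 (k=35): L=177 R=91
Round 2 (k=16): L=91 R=6
Round 3 (k=6): L=6 R=112
Round 4 (k=29): L=112 R=177

Answer: 177,91 91,6 6,112 112,177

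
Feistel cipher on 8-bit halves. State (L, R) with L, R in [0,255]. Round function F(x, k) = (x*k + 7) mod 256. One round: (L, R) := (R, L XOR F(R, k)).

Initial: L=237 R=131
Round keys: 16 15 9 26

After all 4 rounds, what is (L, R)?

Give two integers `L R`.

Round 1 (k=16): L=131 R=218
Round 2 (k=15): L=218 R=78
Round 3 (k=9): L=78 R=31
Round 4 (k=26): L=31 R=99

Answer: 31 99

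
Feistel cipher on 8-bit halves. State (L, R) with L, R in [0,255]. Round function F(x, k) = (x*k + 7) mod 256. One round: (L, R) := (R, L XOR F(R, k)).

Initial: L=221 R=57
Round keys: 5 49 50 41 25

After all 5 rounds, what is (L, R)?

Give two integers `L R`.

Answer: 62 37

Derivation:
Round 1 (k=5): L=57 R=249
Round 2 (k=49): L=249 R=137
Round 3 (k=50): L=137 R=48
Round 4 (k=41): L=48 R=62
Round 5 (k=25): L=62 R=37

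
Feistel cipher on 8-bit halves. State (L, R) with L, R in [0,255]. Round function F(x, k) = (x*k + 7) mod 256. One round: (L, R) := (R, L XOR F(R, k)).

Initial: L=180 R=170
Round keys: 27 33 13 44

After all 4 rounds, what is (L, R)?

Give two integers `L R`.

Round 1 (k=27): L=170 R=65
Round 2 (k=33): L=65 R=194
Round 3 (k=13): L=194 R=160
Round 4 (k=44): L=160 R=69

Answer: 160 69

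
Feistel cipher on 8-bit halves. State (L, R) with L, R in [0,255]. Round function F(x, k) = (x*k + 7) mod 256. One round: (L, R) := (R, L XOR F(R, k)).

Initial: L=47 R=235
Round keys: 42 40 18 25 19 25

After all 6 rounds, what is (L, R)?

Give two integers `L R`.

Answer: 234 153

Derivation:
Round 1 (k=42): L=235 R=186
Round 2 (k=40): L=186 R=252
Round 3 (k=18): L=252 R=5
Round 4 (k=25): L=5 R=120
Round 5 (k=19): L=120 R=234
Round 6 (k=25): L=234 R=153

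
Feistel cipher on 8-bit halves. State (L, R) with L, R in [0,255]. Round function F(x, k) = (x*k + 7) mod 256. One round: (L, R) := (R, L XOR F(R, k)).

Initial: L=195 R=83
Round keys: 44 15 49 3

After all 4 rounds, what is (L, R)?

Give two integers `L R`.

Answer: 123 212

Derivation:
Round 1 (k=44): L=83 R=136
Round 2 (k=15): L=136 R=172
Round 3 (k=49): L=172 R=123
Round 4 (k=3): L=123 R=212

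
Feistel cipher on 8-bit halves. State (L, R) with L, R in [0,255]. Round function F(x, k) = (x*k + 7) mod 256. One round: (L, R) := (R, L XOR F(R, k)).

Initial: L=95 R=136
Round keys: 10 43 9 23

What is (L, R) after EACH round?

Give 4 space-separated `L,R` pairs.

Answer: 136,8 8,215 215,158 158,238

Derivation:
Round 1 (k=10): L=136 R=8
Round 2 (k=43): L=8 R=215
Round 3 (k=9): L=215 R=158
Round 4 (k=23): L=158 R=238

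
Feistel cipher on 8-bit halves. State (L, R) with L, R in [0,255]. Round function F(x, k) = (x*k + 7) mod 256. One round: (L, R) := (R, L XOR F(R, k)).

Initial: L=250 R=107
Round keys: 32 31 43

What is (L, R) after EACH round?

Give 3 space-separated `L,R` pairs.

Round 1 (k=32): L=107 R=157
Round 2 (k=31): L=157 R=97
Round 3 (k=43): L=97 R=207

Answer: 107,157 157,97 97,207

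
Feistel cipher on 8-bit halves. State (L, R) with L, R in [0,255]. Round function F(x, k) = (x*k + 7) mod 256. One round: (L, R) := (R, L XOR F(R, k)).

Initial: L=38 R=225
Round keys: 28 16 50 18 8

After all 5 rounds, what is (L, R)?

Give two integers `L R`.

Round 1 (k=28): L=225 R=133
Round 2 (k=16): L=133 R=182
Round 3 (k=50): L=182 R=22
Round 4 (k=18): L=22 R=37
Round 5 (k=8): L=37 R=57

Answer: 37 57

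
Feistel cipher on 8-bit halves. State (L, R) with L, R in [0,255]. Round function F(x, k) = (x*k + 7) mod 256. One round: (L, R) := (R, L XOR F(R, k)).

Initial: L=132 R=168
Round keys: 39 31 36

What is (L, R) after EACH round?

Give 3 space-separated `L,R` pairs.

Round 1 (k=39): L=168 R=27
Round 2 (k=31): L=27 R=228
Round 3 (k=36): L=228 R=12

Answer: 168,27 27,228 228,12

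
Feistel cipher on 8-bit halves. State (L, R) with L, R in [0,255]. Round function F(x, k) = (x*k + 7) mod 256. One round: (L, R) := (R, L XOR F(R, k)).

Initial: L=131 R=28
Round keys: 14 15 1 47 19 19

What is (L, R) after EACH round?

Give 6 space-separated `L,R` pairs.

Answer: 28,12 12,167 167,162 162,98 98,239 239,166

Derivation:
Round 1 (k=14): L=28 R=12
Round 2 (k=15): L=12 R=167
Round 3 (k=1): L=167 R=162
Round 4 (k=47): L=162 R=98
Round 5 (k=19): L=98 R=239
Round 6 (k=19): L=239 R=166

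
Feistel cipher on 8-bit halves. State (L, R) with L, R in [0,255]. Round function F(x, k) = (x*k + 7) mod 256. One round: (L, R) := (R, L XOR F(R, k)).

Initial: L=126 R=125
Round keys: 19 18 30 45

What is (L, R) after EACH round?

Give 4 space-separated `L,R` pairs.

Answer: 125,48 48,26 26,35 35,52

Derivation:
Round 1 (k=19): L=125 R=48
Round 2 (k=18): L=48 R=26
Round 3 (k=30): L=26 R=35
Round 4 (k=45): L=35 R=52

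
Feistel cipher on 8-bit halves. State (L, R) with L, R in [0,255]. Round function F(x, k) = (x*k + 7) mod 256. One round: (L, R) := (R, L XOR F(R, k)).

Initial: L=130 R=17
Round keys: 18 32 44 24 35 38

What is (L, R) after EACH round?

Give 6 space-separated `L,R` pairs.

Answer: 17,187 187,118 118,244 244,145 145,46 46,74

Derivation:
Round 1 (k=18): L=17 R=187
Round 2 (k=32): L=187 R=118
Round 3 (k=44): L=118 R=244
Round 4 (k=24): L=244 R=145
Round 5 (k=35): L=145 R=46
Round 6 (k=38): L=46 R=74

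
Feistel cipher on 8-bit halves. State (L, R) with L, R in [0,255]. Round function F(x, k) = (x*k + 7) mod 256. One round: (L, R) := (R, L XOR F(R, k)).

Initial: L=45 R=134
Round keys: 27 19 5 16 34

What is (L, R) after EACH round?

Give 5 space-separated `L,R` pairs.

Answer: 134,4 4,213 213,52 52,146 146,95

Derivation:
Round 1 (k=27): L=134 R=4
Round 2 (k=19): L=4 R=213
Round 3 (k=5): L=213 R=52
Round 4 (k=16): L=52 R=146
Round 5 (k=34): L=146 R=95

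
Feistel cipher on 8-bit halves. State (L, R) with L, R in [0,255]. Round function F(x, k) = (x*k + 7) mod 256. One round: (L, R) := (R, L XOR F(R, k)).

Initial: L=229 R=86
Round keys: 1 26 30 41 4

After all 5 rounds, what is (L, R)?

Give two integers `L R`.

Round 1 (k=1): L=86 R=184
Round 2 (k=26): L=184 R=225
Round 3 (k=30): L=225 R=221
Round 4 (k=41): L=221 R=141
Round 5 (k=4): L=141 R=230

Answer: 141 230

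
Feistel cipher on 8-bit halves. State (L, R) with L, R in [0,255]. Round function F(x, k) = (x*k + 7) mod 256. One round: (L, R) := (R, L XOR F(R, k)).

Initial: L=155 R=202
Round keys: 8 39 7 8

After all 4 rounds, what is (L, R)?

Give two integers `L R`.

Round 1 (k=8): L=202 R=204
Round 2 (k=39): L=204 R=209
Round 3 (k=7): L=209 R=114
Round 4 (k=8): L=114 R=70

Answer: 114 70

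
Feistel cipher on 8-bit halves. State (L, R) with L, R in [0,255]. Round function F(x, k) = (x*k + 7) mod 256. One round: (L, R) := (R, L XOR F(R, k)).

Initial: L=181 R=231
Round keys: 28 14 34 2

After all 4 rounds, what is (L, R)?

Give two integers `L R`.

Answer: 97 197

Derivation:
Round 1 (k=28): L=231 R=254
Round 2 (k=14): L=254 R=12
Round 3 (k=34): L=12 R=97
Round 4 (k=2): L=97 R=197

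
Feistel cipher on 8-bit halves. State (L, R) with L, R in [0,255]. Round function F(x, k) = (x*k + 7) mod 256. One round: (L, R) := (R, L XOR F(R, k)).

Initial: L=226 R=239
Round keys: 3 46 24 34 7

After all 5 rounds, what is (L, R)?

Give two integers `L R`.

Round 1 (k=3): L=239 R=54
Round 2 (k=46): L=54 R=84
Round 3 (k=24): L=84 R=209
Round 4 (k=34): L=209 R=157
Round 5 (k=7): L=157 R=131

Answer: 157 131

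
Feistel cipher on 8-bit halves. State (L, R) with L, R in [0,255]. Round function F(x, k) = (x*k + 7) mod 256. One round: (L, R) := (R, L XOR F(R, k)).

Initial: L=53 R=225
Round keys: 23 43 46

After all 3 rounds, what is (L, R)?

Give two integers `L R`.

Answer: 1 62

Derivation:
Round 1 (k=23): L=225 R=11
Round 2 (k=43): L=11 R=1
Round 3 (k=46): L=1 R=62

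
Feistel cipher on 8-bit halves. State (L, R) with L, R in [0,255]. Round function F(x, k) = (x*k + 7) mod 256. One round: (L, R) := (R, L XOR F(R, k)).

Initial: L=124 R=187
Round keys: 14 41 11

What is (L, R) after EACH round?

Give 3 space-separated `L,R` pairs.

Answer: 187,61 61,119 119,25

Derivation:
Round 1 (k=14): L=187 R=61
Round 2 (k=41): L=61 R=119
Round 3 (k=11): L=119 R=25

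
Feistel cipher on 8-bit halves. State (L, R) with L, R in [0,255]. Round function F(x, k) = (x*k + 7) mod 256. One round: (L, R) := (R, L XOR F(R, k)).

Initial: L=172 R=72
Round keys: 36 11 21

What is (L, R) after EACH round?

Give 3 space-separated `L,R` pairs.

Round 1 (k=36): L=72 R=139
Round 2 (k=11): L=139 R=72
Round 3 (k=21): L=72 R=100

Answer: 72,139 139,72 72,100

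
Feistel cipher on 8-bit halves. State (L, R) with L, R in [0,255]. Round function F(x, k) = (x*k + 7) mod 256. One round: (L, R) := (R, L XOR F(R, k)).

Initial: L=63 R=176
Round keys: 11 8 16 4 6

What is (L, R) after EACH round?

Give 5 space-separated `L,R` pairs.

Answer: 176,168 168,247 247,223 223,116 116,96

Derivation:
Round 1 (k=11): L=176 R=168
Round 2 (k=8): L=168 R=247
Round 3 (k=16): L=247 R=223
Round 4 (k=4): L=223 R=116
Round 5 (k=6): L=116 R=96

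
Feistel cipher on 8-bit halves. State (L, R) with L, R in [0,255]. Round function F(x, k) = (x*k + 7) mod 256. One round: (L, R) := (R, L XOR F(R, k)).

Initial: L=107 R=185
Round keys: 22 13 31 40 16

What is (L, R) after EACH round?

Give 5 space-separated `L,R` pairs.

Round 1 (k=22): L=185 R=134
Round 2 (k=13): L=134 R=108
Round 3 (k=31): L=108 R=157
Round 4 (k=40): L=157 R=227
Round 5 (k=16): L=227 R=170

Answer: 185,134 134,108 108,157 157,227 227,170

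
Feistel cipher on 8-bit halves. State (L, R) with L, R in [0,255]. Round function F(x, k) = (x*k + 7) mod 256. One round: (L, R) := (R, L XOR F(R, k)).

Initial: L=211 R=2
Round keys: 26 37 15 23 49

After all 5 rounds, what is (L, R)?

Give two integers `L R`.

Round 1 (k=26): L=2 R=232
Round 2 (k=37): L=232 R=141
Round 3 (k=15): L=141 R=162
Round 4 (k=23): L=162 R=24
Round 5 (k=49): L=24 R=61

Answer: 24 61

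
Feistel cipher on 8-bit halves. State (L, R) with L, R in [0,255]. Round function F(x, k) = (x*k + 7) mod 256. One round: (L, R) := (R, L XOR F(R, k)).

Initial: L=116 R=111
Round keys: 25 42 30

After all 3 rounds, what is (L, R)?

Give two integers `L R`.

Round 1 (k=25): L=111 R=170
Round 2 (k=42): L=170 R=132
Round 3 (k=30): L=132 R=213

Answer: 132 213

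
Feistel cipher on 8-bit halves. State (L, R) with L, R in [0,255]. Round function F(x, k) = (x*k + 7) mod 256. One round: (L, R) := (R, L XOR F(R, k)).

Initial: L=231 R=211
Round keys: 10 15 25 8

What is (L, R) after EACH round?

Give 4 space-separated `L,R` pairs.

Answer: 211,162 162,86 86,207 207,41

Derivation:
Round 1 (k=10): L=211 R=162
Round 2 (k=15): L=162 R=86
Round 3 (k=25): L=86 R=207
Round 4 (k=8): L=207 R=41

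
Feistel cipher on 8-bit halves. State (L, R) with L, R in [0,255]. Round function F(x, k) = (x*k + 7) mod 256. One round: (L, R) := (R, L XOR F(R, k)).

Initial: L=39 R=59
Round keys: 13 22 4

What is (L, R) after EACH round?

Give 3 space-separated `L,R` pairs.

Round 1 (k=13): L=59 R=33
Round 2 (k=22): L=33 R=230
Round 3 (k=4): L=230 R=190

Answer: 59,33 33,230 230,190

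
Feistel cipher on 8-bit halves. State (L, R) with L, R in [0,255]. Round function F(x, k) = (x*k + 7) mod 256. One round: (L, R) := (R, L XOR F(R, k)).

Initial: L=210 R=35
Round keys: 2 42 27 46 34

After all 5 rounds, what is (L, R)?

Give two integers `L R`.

Round 1 (k=2): L=35 R=159
Round 2 (k=42): L=159 R=62
Round 3 (k=27): L=62 R=14
Round 4 (k=46): L=14 R=181
Round 5 (k=34): L=181 R=31

Answer: 181 31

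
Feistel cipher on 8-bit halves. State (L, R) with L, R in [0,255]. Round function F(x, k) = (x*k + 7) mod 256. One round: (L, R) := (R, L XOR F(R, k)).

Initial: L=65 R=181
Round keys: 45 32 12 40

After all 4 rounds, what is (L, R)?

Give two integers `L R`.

Round 1 (k=45): L=181 R=153
Round 2 (k=32): L=153 R=146
Round 3 (k=12): L=146 R=70
Round 4 (k=40): L=70 R=101

Answer: 70 101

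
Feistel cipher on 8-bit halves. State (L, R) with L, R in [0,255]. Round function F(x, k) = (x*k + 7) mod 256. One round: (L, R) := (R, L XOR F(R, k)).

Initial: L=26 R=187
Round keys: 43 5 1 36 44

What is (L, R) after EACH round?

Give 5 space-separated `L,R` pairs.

Round 1 (k=43): L=187 R=106
Round 2 (k=5): L=106 R=162
Round 3 (k=1): L=162 R=195
Round 4 (k=36): L=195 R=209
Round 5 (k=44): L=209 R=48

Answer: 187,106 106,162 162,195 195,209 209,48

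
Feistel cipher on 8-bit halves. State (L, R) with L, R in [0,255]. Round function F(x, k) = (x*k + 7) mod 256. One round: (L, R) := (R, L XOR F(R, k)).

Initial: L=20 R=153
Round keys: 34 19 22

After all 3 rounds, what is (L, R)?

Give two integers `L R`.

Answer: 39 44

Derivation:
Round 1 (k=34): L=153 R=77
Round 2 (k=19): L=77 R=39
Round 3 (k=22): L=39 R=44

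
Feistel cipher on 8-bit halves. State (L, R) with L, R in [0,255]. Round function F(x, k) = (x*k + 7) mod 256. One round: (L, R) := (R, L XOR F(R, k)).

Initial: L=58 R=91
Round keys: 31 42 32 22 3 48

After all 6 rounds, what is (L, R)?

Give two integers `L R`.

Round 1 (k=31): L=91 R=54
Round 2 (k=42): L=54 R=184
Round 3 (k=32): L=184 R=49
Round 4 (k=22): L=49 R=133
Round 5 (k=3): L=133 R=167
Round 6 (k=48): L=167 R=210

Answer: 167 210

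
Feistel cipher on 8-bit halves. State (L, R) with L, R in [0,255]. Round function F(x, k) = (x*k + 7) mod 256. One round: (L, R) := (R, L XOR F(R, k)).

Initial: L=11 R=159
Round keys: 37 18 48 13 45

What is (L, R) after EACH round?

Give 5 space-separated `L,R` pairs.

Round 1 (k=37): L=159 R=9
Round 2 (k=18): L=9 R=54
Round 3 (k=48): L=54 R=46
Round 4 (k=13): L=46 R=107
Round 5 (k=45): L=107 R=248

Answer: 159,9 9,54 54,46 46,107 107,248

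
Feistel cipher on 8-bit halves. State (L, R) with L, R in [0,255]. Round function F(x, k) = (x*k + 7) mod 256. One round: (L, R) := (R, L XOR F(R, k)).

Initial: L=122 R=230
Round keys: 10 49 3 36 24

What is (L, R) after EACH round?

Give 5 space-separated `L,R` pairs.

Answer: 230,121 121,214 214,240 240,17 17,111

Derivation:
Round 1 (k=10): L=230 R=121
Round 2 (k=49): L=121 R=214
Round 3 (k=3): L=214 R=240
Round 4 (k=36): L=240 R=17
Round 5 (k=24): L=17 R=111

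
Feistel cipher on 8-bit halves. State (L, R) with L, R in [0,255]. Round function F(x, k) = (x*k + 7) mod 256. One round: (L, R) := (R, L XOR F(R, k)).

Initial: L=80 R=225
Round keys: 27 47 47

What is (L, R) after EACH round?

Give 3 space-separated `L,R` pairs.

Round 1 (k=27): L=225 R=146
Round 2 (k=47): L=146 R=52
Round 3 (k=47): L=52 R=1

Answer: 225,146 146,52 52,1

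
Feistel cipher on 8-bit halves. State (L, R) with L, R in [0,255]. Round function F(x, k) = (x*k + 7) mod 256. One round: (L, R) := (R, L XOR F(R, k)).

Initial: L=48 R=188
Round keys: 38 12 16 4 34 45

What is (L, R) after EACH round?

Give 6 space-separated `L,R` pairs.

Round 1 (k=38): L=188 R=223
Round 2 (k=12): L=223 R=199
Round 3 (k=16): L=199 R=168
Round 4 (k=4): L=168 R=96
Round 5 (k=34): L=96 R=111
Round 6 (k=45): L=111 R=234

Answer: 188,223 223,199 199,168 168,96 96,111 111,234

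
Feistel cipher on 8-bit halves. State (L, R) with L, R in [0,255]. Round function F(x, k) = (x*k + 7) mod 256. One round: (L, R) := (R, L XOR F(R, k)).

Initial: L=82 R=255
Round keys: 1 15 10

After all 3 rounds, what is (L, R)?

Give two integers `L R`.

Answer: 12 43

Derivation:
Round 1 (k=1): L=255 R=84
Round 2 (k=15): L=84 R=12
Round 3 (k=10): L=12 R=43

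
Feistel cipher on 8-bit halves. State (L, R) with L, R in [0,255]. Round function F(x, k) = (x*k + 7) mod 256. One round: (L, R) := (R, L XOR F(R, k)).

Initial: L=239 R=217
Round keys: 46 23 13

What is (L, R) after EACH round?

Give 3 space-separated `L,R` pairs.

Answer: 217,234 234,212 212,33

Derivation:
Round 1 (k=46): L=217 R=234
Round 2 (k=23): L=234 R=212
Round 3 (k=13): L=212 R=33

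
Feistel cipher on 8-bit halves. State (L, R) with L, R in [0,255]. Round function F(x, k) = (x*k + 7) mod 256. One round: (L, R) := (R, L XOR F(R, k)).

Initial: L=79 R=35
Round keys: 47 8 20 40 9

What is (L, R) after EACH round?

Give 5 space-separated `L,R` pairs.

Round 1 (k=47): L=35 R=59
Round 2 (k=8): L=59 R=252
Round 3 (k=20): L=252 R=140
Round 4 (k=40): L=140 R=27
Round 5 (k=9): L=27 R=118

Answer: 35,59 59,252 252,140 140,27 27,118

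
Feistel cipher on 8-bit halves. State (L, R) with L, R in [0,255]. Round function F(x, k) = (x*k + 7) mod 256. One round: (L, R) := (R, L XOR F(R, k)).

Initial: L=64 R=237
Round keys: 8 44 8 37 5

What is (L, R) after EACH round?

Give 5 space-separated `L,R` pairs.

Round 1 (k=8): L=237 R=47
Round 2 (k=44): L=47 R=246
Round 3 (k=8): L=246 R=152
Round 4 (k=37): L=152 R=9
Round 5 (k=5): L=9 R=172

Answer: 237,47 47,246 246,152 152,9 9,172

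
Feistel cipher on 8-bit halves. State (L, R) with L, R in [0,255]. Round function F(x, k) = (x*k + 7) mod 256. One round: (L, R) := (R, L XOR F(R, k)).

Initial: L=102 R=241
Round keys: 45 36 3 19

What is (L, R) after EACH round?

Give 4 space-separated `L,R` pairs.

Round 1 (k=45): L=241 R=2
Round 2 (k=36): L=2 R=190
Round 3 (k=3): L=190 R=67
Round 4 (k=19): L=67 R=190

Answer: 241,2 2,190 190,67 67,190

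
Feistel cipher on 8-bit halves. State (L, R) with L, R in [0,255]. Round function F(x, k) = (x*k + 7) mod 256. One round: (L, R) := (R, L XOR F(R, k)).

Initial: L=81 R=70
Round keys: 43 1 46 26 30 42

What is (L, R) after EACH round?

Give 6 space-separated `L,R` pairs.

Answer: 70,152 152,217 217,157 157,32 32,90 90,235

Derivation:
Round 1 (k=43): L=70 R=152
Round 2 (k=1): L=152 R=217
Round 3 (k=46): L=217 R=157
Round 4 (k=26): L=157 R=32
Round 5 (k=30): L=32 R=90
Round 6 (k=42): L=90 R=235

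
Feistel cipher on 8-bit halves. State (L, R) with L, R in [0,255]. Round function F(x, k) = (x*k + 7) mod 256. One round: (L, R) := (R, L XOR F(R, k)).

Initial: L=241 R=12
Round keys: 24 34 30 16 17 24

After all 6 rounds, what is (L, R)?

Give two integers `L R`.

Answer: 48 15

Derivation:
Round 1 (k=24): L=12 R=214
Round 2 (k=34): L=214 R=127
Round 3 (k=30): L=127 R=63
Round 4 (k=16): L=63 R=136
Round 5 (k=17): L=136 R=48
Round 6 (k=24): L=48 R=15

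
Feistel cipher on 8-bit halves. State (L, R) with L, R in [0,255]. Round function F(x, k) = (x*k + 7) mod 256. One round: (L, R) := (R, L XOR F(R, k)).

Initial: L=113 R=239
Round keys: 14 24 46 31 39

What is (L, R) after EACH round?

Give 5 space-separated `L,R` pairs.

Round 1 (k=14): L=239 R=104
Round 2 (k=24): L=104 R=40
Round 3 (k=46): L=40 R=95
Round 4 (k=31): L=95 R=160
Round 5 (k=39): L=160 R=56

Answer: 239,104 104,40 40,95 95,160 160,56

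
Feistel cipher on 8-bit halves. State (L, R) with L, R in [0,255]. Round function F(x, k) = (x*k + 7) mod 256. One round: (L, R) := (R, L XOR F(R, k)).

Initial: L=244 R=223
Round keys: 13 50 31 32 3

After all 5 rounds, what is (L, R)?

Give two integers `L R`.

Round 1 (k=13): L=223 R=174
Round 2 (k=50): L=174 R=220
Round 3 (k=31): L=220 R=5
Round 4 (k=32): L=5 R=123
Round 5 (k=3): L=123 R=125

Answer: 123 125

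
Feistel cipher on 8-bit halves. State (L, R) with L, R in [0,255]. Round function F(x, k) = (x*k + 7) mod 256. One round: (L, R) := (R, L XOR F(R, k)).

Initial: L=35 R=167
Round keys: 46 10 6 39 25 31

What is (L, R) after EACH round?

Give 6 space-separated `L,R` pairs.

Answer: 167,42 42,12 12,101 101,102 102,152 152,9

Derivation:
Round 1 (k=46): L=167 R=42
Round 2 (k=10): L=42 R=12
Round 3 (k=6): L=12 R=101
Round 4 (k=39): L=101 R=102
Round 5 (k=25): L=102 R=152
Round 6 (k=31): L=152 R=9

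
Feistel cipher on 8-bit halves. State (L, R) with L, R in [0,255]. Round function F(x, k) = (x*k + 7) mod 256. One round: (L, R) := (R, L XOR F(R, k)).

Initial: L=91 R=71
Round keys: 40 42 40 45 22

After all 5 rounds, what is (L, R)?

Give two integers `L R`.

Round 1 (k=40): L=71 R=68
Round 2 (k=42): L=68 R=104
Round 3 (k=40): L=104 R=3
Round 4 (k=45): L=3 R=230
Round 5 (k=22): L=230 R=200

Answer: 230 200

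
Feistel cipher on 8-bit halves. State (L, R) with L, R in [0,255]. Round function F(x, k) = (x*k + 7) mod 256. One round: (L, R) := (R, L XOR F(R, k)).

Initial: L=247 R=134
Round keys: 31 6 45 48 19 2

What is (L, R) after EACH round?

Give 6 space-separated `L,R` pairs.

Round 1 (k=31): L=134 R=182
Round 2 (k=6): L=182 R=205
Round 3 (k=45): L=205 R=166
Round 4 (k=48): L=166 R=234
Round 5 (k=19): L=234 R=195
Round 6 (k=2): L=195 R=103

Answer: 134,182 182,205 205,166 166,234 234,195 195,103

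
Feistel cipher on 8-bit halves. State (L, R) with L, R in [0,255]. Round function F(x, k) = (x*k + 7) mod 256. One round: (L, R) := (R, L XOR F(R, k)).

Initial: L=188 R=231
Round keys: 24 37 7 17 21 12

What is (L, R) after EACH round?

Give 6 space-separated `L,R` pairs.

Round 1 (k=24): L=231 R=19
Round 2 (k=37): L=19 R=33
Round 3 (k=7): L=33 R=253
Round 4 (k=17): L=253 R=245
Round 5 (k=21): L=245 R=221
Round 6 (k=12): L=221 R=150

Answer: 231,19 19,33 33,253 253,245 245,221 221,150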